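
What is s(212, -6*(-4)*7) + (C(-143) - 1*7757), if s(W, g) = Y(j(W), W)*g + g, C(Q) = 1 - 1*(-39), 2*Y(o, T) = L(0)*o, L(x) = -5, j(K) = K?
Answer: -96589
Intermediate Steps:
Y(o, T) = -5*o/2 (Y(o, T) = (-5*o)/2 = -5*o/2)
C(Q) = 40 (C(Q) = 1 + 39 = 40)
s(W, g) = g - 5*W*g/2 (s(W, g) = (-5*W/2)*g + g = -5*W*g/2 + g = g - 5*W*g/2)
s(212, -6*(-4)*7) + (C(-143) - 1*7757) = (-6*(-4)*7)*(2 - 5*212)/2 + (40 - 1*7757) = (24*7)*(2 - 1060)/2 + (40 - 7757) = (1/2)*168*(-1058) - 7717 = -88872 - 7717 = -96589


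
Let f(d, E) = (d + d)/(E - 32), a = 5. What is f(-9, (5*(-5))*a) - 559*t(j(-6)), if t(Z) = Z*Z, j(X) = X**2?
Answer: -113740830/157 ≈ -7.2446e+5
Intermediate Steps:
f(d, E) = 2*d/(-32 + E) (f(d, E) = (2*d)/(-32 + E) = 2*d/(-32 + E))
t(Z) = Z**2
f(-9, (5*(-5))*a) - 559*t(j(-6)) = 2*(-9)/(-32 + (5*(-5))*5) - 559*((-6)**2)**2 = 2*(-9)/(-32 - 25*5) - 559*36**2 = 2*(-9)/(-32 - 125) - 559*1296 = 2*(-9)/(-157) - 724464 = 2*(-9)*(-1/157) - 724464 = 18/157 - 724464 = -113740830/157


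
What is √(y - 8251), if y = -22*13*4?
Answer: I*√9395 ≈ 96.928*I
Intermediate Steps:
y = -1144 (y = -286*4 = -1144)
√(y - 8251) = √(-1144 - 8251) = √(-9395) = I*√9395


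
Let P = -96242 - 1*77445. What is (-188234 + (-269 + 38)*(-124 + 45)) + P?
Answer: -343672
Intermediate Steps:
P = -173687 (P = -96242 - 77445 = -173687)
(-188234 + (-269 + 38)*(-124 + 45)) + P = (-188234 + (-269 + 38)*(-124 + 45)) - 173687 = (-188234 - 231*(-79)) - 173687 = (-188234 + 18249) - 173687 = -169985 - 173687 = -343672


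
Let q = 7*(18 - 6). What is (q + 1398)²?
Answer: 2196324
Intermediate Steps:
q = 84 (q = 7*12 = 84)
(q + 1398)² = (84 + 1398)² = 1482² = 2196324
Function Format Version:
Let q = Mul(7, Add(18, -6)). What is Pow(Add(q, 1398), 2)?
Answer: 2196324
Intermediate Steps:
q = 84 (q = Mul(7, 12) = 84)
Pow(Add(q, 1398), 2) = Pow(Add(84, 1398), 2) = Pow(1482, 2) = 2196324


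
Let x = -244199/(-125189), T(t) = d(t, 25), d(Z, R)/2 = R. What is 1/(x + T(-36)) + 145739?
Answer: 947835426800/6503649 ≈ 1.4574e+5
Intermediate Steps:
d(Z, R) = 2*R
T(t) = 50 (T(t) = 2*25 = 50)
x = 244199/125189 (x = -244199*(-1/125189) = 244199/125189 ≈ 1.9506)
1/(x + T(-36)) + 145739 = 1/(244199/125189 + 50) + 145739 = 1/(6503649/125189) + 145739 = 125189/6503649 + 145739 = 947835426800/6503649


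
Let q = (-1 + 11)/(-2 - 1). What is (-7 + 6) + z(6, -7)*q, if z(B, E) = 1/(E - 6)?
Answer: -29/39 ≈ -0.74359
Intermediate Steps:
z(B, E) = 1/(-6 + E)
q = -10/3 (q = 10/(-3) = 10*(-1/3) = -10/3 ≈ -3.3333)
(-7 + 6) + z(6, -7)*q = (-7 + 6) - 10/3/(-6 - 7) = -1 - 10/3/(-13) = -1 - 1/13*(-10/3) = -1 + 10/39 = -29/39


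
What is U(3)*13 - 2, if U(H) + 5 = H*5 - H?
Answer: 89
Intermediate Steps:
U(H) = -5 + 4*H (U(H) = -5 + (H*5 - H) = -5 + (5*H - H) = -5 + 4*H)
U(3)*13 - 2 = (-5 + 4*3)*13 - 2 = (-5 + 12)*13 - 2 = 7*13 - 2 = 91 - 2 = 89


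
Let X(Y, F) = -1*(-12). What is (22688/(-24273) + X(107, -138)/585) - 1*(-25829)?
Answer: 40750133249/1577745 ≈ 25828.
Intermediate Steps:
X(Y, F) = 12
(22688/(-24273) + X(107, -138)/585) - 1*(-25829) = (22688/(-24273) + 12/585) - 1*(-25829) = (22688*(-1/24273) + 12*(1/585)) + 25829 = (-22688/24273 + 4/195) + 25829 = -1442356/1577745 + 25829 = 40750133249/1577745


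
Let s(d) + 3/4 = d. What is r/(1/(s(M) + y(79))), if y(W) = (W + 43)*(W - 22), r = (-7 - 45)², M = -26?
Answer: 18731284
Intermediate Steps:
r = 2704 (r = (-52)² = 2704)
s(d) = -¾ + d
y(W) = (-22 + W)*(43 + W) (y(W) = (43 + W)*(-22 + W) = (-22 + W)*(43 + W))
r/(1/(s(M) + y(79))) = 2704/(1/((-¾ - 26) + (-946 + 79² + 21*79))) = 2704/(1/(-107/4 + (-946 + 6241 + 1659))) = 2704/(1/(-107/4 + 6954)) = 2704/(1/(27709/4)) = 2704/(4/27709) = 2704*(27709/4) = 18731284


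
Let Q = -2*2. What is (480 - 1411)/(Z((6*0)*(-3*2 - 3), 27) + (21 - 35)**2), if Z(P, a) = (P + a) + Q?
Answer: -931/219 ≈ -4.2511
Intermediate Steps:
Q = -4
Z(P, a) = -4 + P + a (Z(P, a) = (P + a) - 4 = -4 + P + a)
(480 - 1411)/(Z((6*0)*(-3*2 - 3), 27) + (21 - 35)**2) = (480 - 1411)/((-4 + (6*0)*(-3*2 - 3) + 27) + (21 - 35)**2) = -931/((-4 + 0*(-6 - 3) + 27) + (-14)**2) = -931/((-4 + 0*(-9) + 27) + 196) = -931/((-4 + 0 + 27) + 196) = -931/(23 + 196) = -931/219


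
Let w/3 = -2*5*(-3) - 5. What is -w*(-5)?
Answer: 375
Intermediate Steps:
w = 75 (w = 3*(-2*5*(-3) - 5) = 3*(-10*(-3) - 5) = 3*(30 - 5) = 3*25 = 75)
-w*(-5) = -1*75*(-5) = -75*(-5) = 375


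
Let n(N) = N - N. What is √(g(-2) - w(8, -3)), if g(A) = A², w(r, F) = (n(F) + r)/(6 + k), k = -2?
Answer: √2 ≈ 1.4142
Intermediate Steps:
n(N) = 0
w(r, F) = r/4 (w(r, F) = (0 + r)/(6 - 2) = r/4)
√(g(-2) - w(8, -3)) = √((-2)² - 8/4) = √(4 - 1*2) = √(4 - 2) = √2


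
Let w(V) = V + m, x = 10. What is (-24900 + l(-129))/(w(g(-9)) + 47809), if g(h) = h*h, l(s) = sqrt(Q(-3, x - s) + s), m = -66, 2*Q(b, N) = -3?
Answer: -6225/11956 + 3*I*sqrt(58)/95648 ≈ -0.52066 + 0.00023887*I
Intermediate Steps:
Q(b, N) = -3/2 (Q(b, N) = (1/2)*(-3) = -3/2)
l(s) = sqrt(-3/2 + s)
g(h) = h**2
w(V) = -66 + V (w(V) = V - 66 = -66 + V)
(-24900 + l(-129))/(w(g(-9)) + 47809) = (-24900 + sqrt(-6 + 4*(-129))/2)/((-66 + (-9)**2) + 47809) = (-24900 + sqrt(-6 - 516)/2)/((-66 + 81) + 47809) = (-24900 + sqrt(-522)/2)/(15 + 47809) = (-24900 + (3*I*sqrt(58))/2)/47824 = (-24900 + 3*I*sqrt(58)/2)*(1/47824) = -6225/11956 + 3*I*sqrt(58)/95648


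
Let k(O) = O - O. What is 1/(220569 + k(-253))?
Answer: 1/220569 ≈ 4.5337e-6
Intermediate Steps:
k(O) = 0
1/(220569 + k(-253)) = 1/(220569 + 0) = 1/220569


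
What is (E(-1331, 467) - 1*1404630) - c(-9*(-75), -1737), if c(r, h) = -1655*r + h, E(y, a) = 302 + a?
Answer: -284999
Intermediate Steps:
c(r, h) = h - 1655*r
(E(-1331, 467) - 1*1404630) - c(-9*(-75), -1737) = ((302 + 467) - 1*1404630) - (-1737 - (-14895)*(-75)) = (769 - 1404630) - (-1737 - 1655*675) = -1403861 - (-1737 - 1117125) = -1403861 - 1*(-1118862) = -1403861 + 1118862 = -284999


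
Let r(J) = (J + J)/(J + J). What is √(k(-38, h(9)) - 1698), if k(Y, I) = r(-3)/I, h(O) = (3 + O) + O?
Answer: I*√748797/21 ≈ 41.206*I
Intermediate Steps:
h(O) = 3 + 2*O
r(J) = 1 (r(J) = (2*J)/((2*J)) = (2*J)*(1/(2*J)) = 1)
k(Y, I) = 1/I
√(k(-38, h(9)) - 1698) = √(1/(3 + 2*9) - 1698) = √(1/(3 + 18) - 1698) = √(1/21 - 1698) = √(-35657/21) = I*√748797/21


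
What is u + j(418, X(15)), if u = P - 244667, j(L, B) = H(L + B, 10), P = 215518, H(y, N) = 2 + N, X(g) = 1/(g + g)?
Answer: -29137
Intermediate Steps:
X(g) = 1/(2*g)
j(L, B) = 12 (j(L, B) = 2 + 10 = 12)
u = -29149 (u = 215518 - 244667 = -29149)
u + j(418, X(15)) = -29149 + 12 = -29137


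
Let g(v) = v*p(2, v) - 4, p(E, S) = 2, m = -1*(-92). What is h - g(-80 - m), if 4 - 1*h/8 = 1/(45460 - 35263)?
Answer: 3874852/10197 ≈ 380.00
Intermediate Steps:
m = 92
g(v) = -4 + 2*v (g(v) = v*2 - 4 = 2*v - 4 = -4 + 2*v)
h = 326296/10197 (h = 32 - 8/(45460 - 35263) = 32 - 8/10197 = 326296/10197 ≈ 31.999)
h - g(-80 - m) = 326296/10197 - (-4 + 2*(-80 - 1*92)) = 326296/10197 - (-4 + 2*(-80 - 92)) = 326296/10197 - (-4 + 2*(-172)) = 326296/10197 - (-4 - 344) = 326296/10197 - 1*(-348) = 326296/10197 + 348 = 3874852/10197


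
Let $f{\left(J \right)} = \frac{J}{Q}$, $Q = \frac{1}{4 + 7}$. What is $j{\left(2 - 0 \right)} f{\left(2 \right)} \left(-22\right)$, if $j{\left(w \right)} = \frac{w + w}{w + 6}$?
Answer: $-242$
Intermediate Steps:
$Q = \frac{1}{11} \approx 0.090909$
$f{\left(J \right)} = 11 J$ ($f{\left(J \right)} = J \frac{1}{\frac{1}{11}} = J 11 = 11 J$)
$j{\left(w \right)} = \frac{2 w}{6 + w}$
$j{\left(2 - 0 \right)} f{\left(2 \right)} \left(-22\right) = \frac{2 \left(2 - 0\right)}{6 + \left(2 - 0\right)} 11 \cdot 2 \left(-22\right) = \frac{2 \left(2 + 0\right)}{6 + \left(2 + 0\right)} 22 \left(-22\right) = 2 \cdot 2 \frac{1}{6 + 2} \cdot 22 \left(-22\right) = 2 \cdot 2 \cdot \frac{1}{8} \cdot 22 \left(-22\right) = \frac{1}{2} \cdot 22 \left(-22\right) = 11 \left(-22\right) = -242$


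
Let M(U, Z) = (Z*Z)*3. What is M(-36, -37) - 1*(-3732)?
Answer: 7839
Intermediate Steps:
M(U, Z) = 3*Z**2 (M(U, Z) = Z**2*3 = 3*Z**2)
M(-36, -37) - 1*(-3732) = 3*(-37)**2 - 1*(-3732) = 3*1369 + 3732 = 4107 + 3732 = 7839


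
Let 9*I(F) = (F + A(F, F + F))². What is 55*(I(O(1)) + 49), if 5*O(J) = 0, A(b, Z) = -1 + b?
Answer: 24310/9 ≈ 2701.1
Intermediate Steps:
O(J) = 0 (O(J) = (⅕)*0 = 0)
I(F) = (-1 + 2*F)²/9 (I(F) = (F + (-1 + F))²/9 = (-1 + 2*F)²/9)
55*(I(O(1)) + 49) = 55*((-1 + 2*0)²/9 + 49) = 55*((-1 + 0)²/9 + 49) = 55*((⅑)*(-1)² + 49) = 55*((⅑)*1 + 49) = 55*(⅑ + 49) = 55*(442/9) = 24310/9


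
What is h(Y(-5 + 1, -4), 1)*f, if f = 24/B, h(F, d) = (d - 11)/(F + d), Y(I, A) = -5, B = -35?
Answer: -12/7 ≈ -1.7143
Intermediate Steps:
h(F, d) = (-11 + d)/(F + d)
f = -24/35 (f = 24/(-35) = 24*(-1/35) = -24/35 ≈ -0.68571)
h(Y(-5 + 1, -4), 1)*f = ((-11 + 1)/(-5 + 1))*(-24/35) = (-10/(-4))*(-24/35) = -¼*(-10)*(-24/35) = (5/2)*(-24/35) = -12/7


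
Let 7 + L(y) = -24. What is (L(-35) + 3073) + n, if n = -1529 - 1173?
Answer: 340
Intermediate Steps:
L(y) = -31 (L(y) = -7 - 24 = -31)
n = -2702
(L(-35) + 3073) + n = (-31 + 3073) - 2702 = 3042 - 2702 = 340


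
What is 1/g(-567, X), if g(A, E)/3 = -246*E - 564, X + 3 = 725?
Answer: -1/534528 ≈ -1.8708e-6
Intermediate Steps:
X = 722 (X = -3 + 725 = 722)
g(A, E) = -1692 - 738*E (g(A, E) = 3*(-246*E - 564) = 3*(-564 - 246*E) = -1692 - 738*E)
1/g(-567, X) = 1/(-1692 - 738*722) = 1/(-1692 - 532836) = 1/(-534528) = -1/534528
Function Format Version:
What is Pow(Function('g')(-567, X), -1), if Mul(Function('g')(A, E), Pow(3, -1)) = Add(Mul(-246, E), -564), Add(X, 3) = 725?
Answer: Rational(-1, 534528) ≈ -1.8708e-6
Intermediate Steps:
X = 722 (X = Add(-3, 725) = 722)
Function('g')(A, E) = Add(-1692, Mul(-738, E)) (Function('g')(A, E) = Mul(3, Add(Mul(-246, E), -564)) = Mul(3, Add(-564, Mul(-246, E))) = Add(-1692, Mul(-738, E)))
Pow(Function('g')(-567, X), -1) = Pow(Add(-1692, Mul(-738, 722)), -1) = Pow(Add(-1692, -532836), -1) = Pow(-534528, -1) = Rational(-1, 534528)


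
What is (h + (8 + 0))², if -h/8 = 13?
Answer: 9216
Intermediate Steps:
h = -104 (h = -8*13 = -104)
(h + (8 + 0))² = (-104 + (8 + 0))² = (-104 + 8)² = (-96)² = 9216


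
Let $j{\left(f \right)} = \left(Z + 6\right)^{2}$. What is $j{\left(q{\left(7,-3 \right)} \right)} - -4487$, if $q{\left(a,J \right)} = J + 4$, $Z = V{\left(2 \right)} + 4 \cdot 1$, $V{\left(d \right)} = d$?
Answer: $4631$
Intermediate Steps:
$Z = 6$ ($Z = 2 + 4 \cdot 1 = 2 + 4 = 6$)
$q{\left(a,J \right)} = 4 + J$
$j{\left(f \right)} = 144$ ($j{\left(f \right)} = \left(6 + 6\right)^{2} = 12^{2} = 144$)
$j{\left(q{\left(7,-3 \right)} \right)} - -4487 = 144 - -4487 = 144 + 4487 = 4631$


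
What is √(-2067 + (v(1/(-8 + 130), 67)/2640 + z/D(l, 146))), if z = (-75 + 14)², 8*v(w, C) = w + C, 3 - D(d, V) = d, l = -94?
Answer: I*√2200050262678081/1041392 ≈ 45.04*I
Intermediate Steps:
D(d, V) = 3 - d
v(w, C) = C/8 + w/8 (v(w, C) = (w + C)/8 = (C + w)/8 = C/8 + w/8)
z = 3721 (z = (-61)² = 3721)
√(-2067 + (v(1/(-8 + 130), 67)/2640 + z/D(l, 146))) = √(-2067 + (((⅛)*67 + 1/(8*(-8 + 130)))/2640 + 3721/(3 - 1*(-94)))) = √(-2067 + ((67/8 + (⅛)/122)*(1/2640) + 3721/(3 + 94))) = √(-2067 + ((67/8 + (⅛)*(1/122))*(1/2640) + 3721/97)) = √(-2067 + ((67/8 + 1/976)*(1/2640) + 3721*(1/97))) = √(-2067 + ((8175/976)*(1/2640) + 3721/97)) = √(-2067 + (545/171776 + 3721/97)) = √(-2067 + 639231361/16662272) = √(-33801684863/16662272) = I*√2200050262678081/1041392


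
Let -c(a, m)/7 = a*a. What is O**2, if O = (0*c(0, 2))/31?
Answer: 0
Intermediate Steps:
c(a, m) = -7*a**2 (c(a, m) = -7*a*a = -7*a**2)
O = 0 (O = (0*(-7*0**2))/31 = (0*(-7*0))*(1/31) = (0*0)*(1/31) = 0*(1/31) = 0)
O**2 = 0**2 = 0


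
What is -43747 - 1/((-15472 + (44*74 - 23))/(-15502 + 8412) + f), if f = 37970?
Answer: -11777547179723/269219539 ≈ -43747.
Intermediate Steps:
-43747 - 1/((-15472 + (44*74 - 23))/(-15502 + 8412) + f) = -43747 - 1/((-15472 + (44*74 - 23))/(-15502 + 8412) + 37970) = -43747 - 1/((-15472 + (3256 - 23))/(-7090) + 37970) = -43747 - 1/((-15472 + 3233)*(-1/7090) + 37970) = -43747 - 1/(-12239*(-1/7090) + 37970) = -43747 - 1/(12239/7090 + 37970) = -43747 - 1/269219539/7090 = -43747 - 1*7090/269219539 = -43747 - 7090/269219539 = -11777547179723/269219539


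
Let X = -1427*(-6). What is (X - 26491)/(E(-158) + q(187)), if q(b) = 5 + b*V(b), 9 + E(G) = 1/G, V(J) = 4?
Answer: -2832782/117551 ≈ -24.098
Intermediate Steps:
E(G) = -9 + 1/G
q(b) = 5 + 4*b (q(b) = 5 + b*4 = 5 + 4*b)
X = 8562
(X - 26491)/(E(-158) + q(187)) = (8562 - 26491)/((-9 + 1/(-158)) + (5 + 4*187)) = -17929/((-9 - 1/158) + (5 + 748)) = -17929/(-1423/158 + 753) = -17929/117551/158 = -17929*158/117551 = -2832782/117551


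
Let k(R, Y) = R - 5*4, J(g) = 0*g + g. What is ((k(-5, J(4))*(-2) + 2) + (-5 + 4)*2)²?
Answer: 2500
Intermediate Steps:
J(g) = g (J(g) = 0 + g = g)
k(R, Y) = -20 + R (k(R, Y) = R - 20 = -20 + R)
((k(-5, J(4))*(-2) + 2) + (-5 + 4)*2)² = (((-20 - 5)*(-2) + 2) + (-5 + 4)*2)² = ((-25*(-2) + 2) - 1*2)² = ((50 + 2) - 2)² = (52 - 2)² = 50² = 2500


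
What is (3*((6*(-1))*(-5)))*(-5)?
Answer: -450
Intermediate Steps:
(3*((6*(-1))*(-5)))*(-5) = (3*(-6*(-5)))*(-5) = (3*30)*(-5) = 90*(-5) = -450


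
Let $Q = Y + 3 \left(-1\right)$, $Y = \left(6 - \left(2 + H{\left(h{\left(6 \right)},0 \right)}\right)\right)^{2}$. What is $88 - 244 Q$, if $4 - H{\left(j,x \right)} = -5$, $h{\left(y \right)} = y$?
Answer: $-5280$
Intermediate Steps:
$H{\left(j,x \right)} = 9$ ($H{\left(j,x \right)} = 4 - -5 = 4 + 5 = 9$)
$Y = 25$ ($Y = \left(6 - 11\right)^{2} = \left(-5\right)^{2} = 25$)
$Q = 22$ ($Q = 25 + 3 \left(-1\right) = 25 - 3 = 22$)
$88 - 244 Q = 88 - 5368 = -5280$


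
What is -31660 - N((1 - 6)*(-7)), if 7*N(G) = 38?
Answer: -221658/7 ≈ -31665.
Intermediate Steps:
N(G) = 38/7 (N(G) = (⅐)*38 = 38/7)
-31660 - N((1 - 6)*(-7)) = -31660 - 1*38/7 = -31660 - 38/7 = -221658/7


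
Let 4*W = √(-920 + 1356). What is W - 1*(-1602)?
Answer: 1602 + √109/2 ≈ 1607.2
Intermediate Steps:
W = √109/2 (W = √(-920 + 1356)/4 = √436/4 = (2*√109)/4 = √109/2 ≈ 5.2202)
W - 1*(-1602) = √109/2 - 1*(-1602) = √109/2 + 1602 = 1602 + √109/2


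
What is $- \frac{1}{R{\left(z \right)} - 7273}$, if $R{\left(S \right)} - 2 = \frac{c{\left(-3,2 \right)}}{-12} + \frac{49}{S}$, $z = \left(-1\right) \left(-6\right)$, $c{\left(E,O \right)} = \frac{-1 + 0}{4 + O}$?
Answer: $\frac{72}{522923} \approx 0.00013769$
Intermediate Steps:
$c{\left(E,O \right)} = - \frac{1}{4 + O}$
$z = 6$
$R{\left(S \right)} = \frac{145}{72} + \frac{49}{S}$ ($R{\left(S \right)} = 2 + \left(\frac{\left(-1\right) \frac{1}{4 + 2}}{-12} + \frac{49}{S}\right) = 2 + \left(- \frac{1}{6} \left(- \frac{1}{12}\right) + \frac{49}{S}\right) = 2 + \left(\left(-1\right) \frac{1}{6} \left(- \frac{1}{12}\right) + \frac{49}{S}\right) = 2 + \left(\left(- \frac{1}{6}\right) \left(- \frac{1}{12}\right) + \frac{49}{S}\right) = 2 + \left(\frac{1}{72} + \frac{49}{S}\right) = \frac{145}{72} + \frac{49}{S}$)
$- \frac{1}{R{\left(z \right)} - 7273} = - \frac{1}{\left(\frac{145}{72} + \frac{49}{6}\right) - 7273} = - \frac{1}{\frac{733}{72} - 7273} = - \frac{1}{- \frac{522923}{72}} = \left(-1\right) \left(- \frac{72}{522923}\right) = \frac{72}{522923}$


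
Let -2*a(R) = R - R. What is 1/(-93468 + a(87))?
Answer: -1/93468 ≈ -1.0699e-5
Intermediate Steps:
a(R) = 0 (a(R) = -(R - R)/2 = -½*0 = 0)
1/(-93468 + a(87)) = 1/(-93468 + 0) = 1/(-93468) = -1/93468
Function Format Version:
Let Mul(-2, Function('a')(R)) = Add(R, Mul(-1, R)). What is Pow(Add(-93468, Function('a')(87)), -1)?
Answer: Rational(-1, 93468) ≈ -1.0699e-5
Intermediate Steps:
Function('a')(R) = 0 (Function('a')(R) = Mul(Rational(-1, 2), Add(R, Mul(-1, R))) = Mul(Rational(-1, 2), 0) = 0)
Pow(Add(-93468, Function('a')(87)), -1) = Pow(Add(-93468, 0), -1) = Pow(-93468, -1) = Rational(-1, 93468)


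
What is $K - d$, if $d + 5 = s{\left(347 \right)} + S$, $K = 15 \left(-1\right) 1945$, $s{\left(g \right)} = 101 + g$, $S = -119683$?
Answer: $90065$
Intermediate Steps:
$K = -29175$ ($K = \left(-15\right) 1945 = -29175$)
$d = -119240$ ($d = -5 + \left(\left(101 + 347\right) - 119683\right) = -5 + \left(448 - 119683\right) = -5 - 119235 = -119240$)
$K - d = -29175 - -119240 = -29175 + 119240 = 90065$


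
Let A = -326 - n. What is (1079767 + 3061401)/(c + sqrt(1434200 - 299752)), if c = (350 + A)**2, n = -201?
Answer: 209646630000/2561756177 - 115952704*sqrt(1447)/2561756177 ≈ 80.115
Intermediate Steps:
A = -125 (A = -326 - 1*(-201) = -326 + 201 = -125)
c = 50625 (c = (350 - 125)**2 = 225**2 = 50625)
(1079767 + 3061401)/(c + sqrt(1434200 - 299752)) = (1079767 + 3061401)/(50625 + sqrt(1434200 - 299752)) = 4141168/(50625 + sqrt(1134448)) = 4141168/(50625 + 28*sqrt(1447))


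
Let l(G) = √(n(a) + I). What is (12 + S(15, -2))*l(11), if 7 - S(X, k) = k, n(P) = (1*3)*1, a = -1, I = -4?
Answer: 21*I ≈ 21.0*I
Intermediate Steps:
n(P) = 3 (n(P) = 3*1 = 3)
S(X, k) = 7 - k
l(G) = I (l(G) = √(3 - 4) = √(-1) = I)
(12 + S(15, -2))*l(11) = (12 + (7 - 1*(-2)))*I = (12 + (7 + 2))*I = (12 + 9)*I = 21*I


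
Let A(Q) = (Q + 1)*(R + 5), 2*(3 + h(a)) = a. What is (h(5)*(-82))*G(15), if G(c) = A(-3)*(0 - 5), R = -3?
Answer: 820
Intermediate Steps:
h(a) = -3 + a/2
A(Q) = 2 + 2*Q (A(Q) = (Q + 1)*(-3 + 5) = (1 + Q)*2 = 2 + 2*Q)
G(c) = 20 (G(c) = (2 + 2*(-3))*(0 - 5) = (2 - 6)*(-5) = -4*(-5) = 20)
(h(5)*(-82))*G(15) = ((-3 + (½)*5)*(-82))*20 = ((-3 + 5/2)*(-82))*20 = -½*(-82)*20 = 41*20 = 820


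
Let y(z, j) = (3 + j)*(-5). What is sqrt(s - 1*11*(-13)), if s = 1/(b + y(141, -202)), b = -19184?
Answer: sqrt(5256673546)/6063 ≈ 11.958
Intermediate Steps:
y(z, j) = -15 - 5*j
s = -1/18189 (s = 1/(-19184 + (-15 - 5*(-202))) = 1/(-19184 + (-15 + 1010)) = 1/(-19184 + 995) = 1/(-18189) = -1/18189 ≈ -5.4978e-5)
sqrt(s - 1*11*(-13)) = sqrt(-1/18189 - 1*11*(-13)) = sqrt(-1/18189 - 11*(-13)) = sqrt(-1/18189 + 143) = sqrt(2601026/18189) = sqrt(5256673546)/6063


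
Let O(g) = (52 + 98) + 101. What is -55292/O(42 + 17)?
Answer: -55292/251 ≈ -220.29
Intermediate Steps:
O(g) = 251 (O(g) = 150 + 101 = 251)
-55292/O(42 + 17) = -55292/251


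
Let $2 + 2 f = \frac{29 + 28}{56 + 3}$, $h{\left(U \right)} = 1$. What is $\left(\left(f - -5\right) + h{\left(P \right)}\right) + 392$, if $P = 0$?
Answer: $\frac{46903}{118} \approx 397.48$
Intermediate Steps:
$f = - \frac{61}{118}$ ($f = -1 + \frac{\left(29 + 28\right) \frac{1}{56 + 3}}{2} = -1 + \frac{57 \cdot \frac{1}{59}}{2} = -1 + \frac{1}{2} \cdot \frac{57}{59} = -1 + \frac{57}{118} = - \frac{61}{118} \approx -0.51695$)
$\left(\left(f - -5\right) + h{\left(P \right)}\right) + 392 = \left(\left(- \frac{61}{118} - -5\right) + 1\right) + 392 = \left(\left(- \frac{61}{118} + \left(-16 + 21\right)\right) + 1\right) + 392 = \left(\left(- \frac{61}{118} + 5\right) + 1\right) + 392 = \left(\frac{529}{118} + 1\right) + 392 = \frac{647}{118} + 392 = \frac{46903}{118}$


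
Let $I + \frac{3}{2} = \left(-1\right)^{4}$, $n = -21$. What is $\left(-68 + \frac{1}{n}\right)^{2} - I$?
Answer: $\frac{4084523}{882} \approx 4631.0$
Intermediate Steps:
$I = - \frac{1}{2}$ ($I = - \frac{3}{2} + \left(-1\right)^{4} = - \frac{3}{2} + 1 = - \frac{1}{2} \approx -0.5$)
$\left(-68 + \frac{1}{n}\right)^{2} - I = \left(-68 + \frac{1}{-21}\right)^{2} - - \frac{1}{2} = \left(-68 - \frac{1}{21}\right)^{2} + \frac{1}{2} = \left(- \frac{1429}{21}\right)^{2} + \frac{1}{2} = \frac{2042041}{441} + \frac{1}{2} = \frac{4084523}{882}$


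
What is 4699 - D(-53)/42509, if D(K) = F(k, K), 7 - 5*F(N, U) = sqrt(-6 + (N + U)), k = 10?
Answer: 998748948/212545 + 7*I/212545 ≈ 4699.0 + 3.2934e-5*I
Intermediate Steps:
F(N, U) = 7/5 - sqrt(-6 + N + U)/5 (F(N, U) = 7/5 - sqrt(-6 + (N + U))/5 = 7/5 - sqrt(-6 + N + U)/5)
D(K) = 7/5 - sqrt(4 + K)/5 (D(K) = 7/5 - sqrt(-6 + 10 + K)/5 = 7/5 - sqrt(4 + K)/5)
4699 - D(-53)/42509 = 4699 - (7/5 - sqrt(4 - 53)/5)/42509 = 4699 - (7/5 - 7*I/5)/42509 = 4699 - (7/212545 - 7*I/212545) = 4699 + (-7/212545 + 7*I/212545) = 998748948/212545 + 7*I/212545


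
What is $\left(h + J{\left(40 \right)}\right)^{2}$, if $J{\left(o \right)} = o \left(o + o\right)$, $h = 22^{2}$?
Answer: $13571856$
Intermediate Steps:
$h = 484$
$J{\left(o \right)} = 2 o^{2}$ ($J{\left(o \right)} = o 2 o = 2 o^{2}$)
$\left(h + J{\left(40 \right)}\right)^{2} = \left(484 + 2 \cdot 40^{2}\right)^{2} = \left(484 + 2 \cdot 1600\right)^{2} = \left(484 + 3200\right)^{2} = 3684^{2} = 13571856$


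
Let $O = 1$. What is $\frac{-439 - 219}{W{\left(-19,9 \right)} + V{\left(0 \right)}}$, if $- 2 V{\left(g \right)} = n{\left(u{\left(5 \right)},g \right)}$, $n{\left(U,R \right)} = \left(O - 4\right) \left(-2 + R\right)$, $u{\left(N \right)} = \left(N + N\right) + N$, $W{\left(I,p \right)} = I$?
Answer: $\frac{329}{11} \approx 29.909$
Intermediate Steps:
$u{\left(N \right)} = 3 N$ ($u{\left(N \right)} = 2 N + N = 3 N$)
$n{\left(U,R \right)} = 6 - 3 R$ ($n{\left(U,R \right)} = \left(1 - 4\right) \left(-2 + R\right) = - 3 \left(-2 + R\right) = 6 - 3 R$)
$V{\left(g \right)} = -3 + \frac{3 g}{2}$ ($V{\left(g \right)} = - \frac{6 - 3 g}{2} = -3 + \frac{3 g}{2}$)
$\frac{-439 - 219}{W{\left(-19,9 \right)} + V{\left(0 \right)}} = \frac{-439 - 219}{-19 + \left(-3 + \frac{3}{2} \cdot 0\right)} = - \frac{658}{-19 + \left(-3 + 0\right)} = - \frac{658}{-19 - 3} = - \frac{658}{-22} = \left(-658\right) \left(- \frac{1}{22}\right) = \frac{329}{11}$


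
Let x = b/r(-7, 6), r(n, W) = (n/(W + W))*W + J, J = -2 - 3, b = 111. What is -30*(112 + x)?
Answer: -50460/17 ≈ -2968.2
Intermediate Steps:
J = -5
r(n, W) = -5 + n/2 (r(n, W) = (n/(W + W))*W - 5 = (n/((2*W)))*W - 5 = ((1/(2*W))*n)*W - 5 = (n/(2*W))*W - 5 = n/2 - 5 = -5 + n/2)
x = -222/17 (x = 111/(-5 + (½)*(-7)) = 111/(-5 - 7/2) = 111/(-17/2) = 111*(-2/17) = -222/17 ≈ -13.059)
-30*(112 + x) = -30*(112 - 222/17) = -30*1682/17 = -50460/17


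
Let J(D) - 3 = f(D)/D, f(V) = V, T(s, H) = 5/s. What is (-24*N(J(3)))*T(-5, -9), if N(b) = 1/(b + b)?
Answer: 3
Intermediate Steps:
J(D) = 4 (J(D) = 3 + D/D = 3 + 1 = 4)
N(b) = 1/(2*b)
(-24*N(J(3)))*T(-5, -9) = (-12/4)*(5/(-5)) = (-12/4)*(5*(-1/5)) = -24*1/8*(-1) = -3*(-1) = 3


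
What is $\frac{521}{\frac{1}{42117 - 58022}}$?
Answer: $-8286505$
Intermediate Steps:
$\frac{521}{\frac{1}{42117 - 58022}} = \frac{521}{\frac{1}{-15905}} = \frac{521}{- \frac{1}{15905}} = 521 \left(-15905\right) = -8286505$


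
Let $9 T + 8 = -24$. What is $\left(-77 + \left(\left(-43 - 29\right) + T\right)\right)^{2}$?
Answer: $\frac{1885129}{81} \approx 23273.0$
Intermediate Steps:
$T = - \frac{32}{9}$ ($T = - \frac{8}{9} + \frac{1}{9} \left(-24\right) = - \frac{8}{9} - \frac{8}{3} = - \frac{32}{9} \approx -3.5556$)
$\left(-77 + \left(\left(-43 - 29\right) + T\right)\right)^{2} = \left(-77 - \frac{680}{9}\right)^{2} = \left(- \frac{1373}{9}\right)^{2} = \frac{1885129}{81}$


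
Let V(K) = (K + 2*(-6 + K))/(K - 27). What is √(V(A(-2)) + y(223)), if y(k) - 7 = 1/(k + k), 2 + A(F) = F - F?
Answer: 3*√141691970/12934 ≈ 2.7610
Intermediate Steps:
A(F) = -2 (A(F) = -2 + (F - F) = -2 + 0 = -2)
y(k) = 7 + 1/(2*k) (y(k) = 7 + 1/(k + k) = 7 + 1/(2*k))
V(K) = (-12 + 3*K)/(-27 + K) (V(K) = (K + (-12 + 2*K))/(-27 + K) = (-12 + 3*K)/(-27 + K))
√(V(A(-2)) + y(223)) = √(3*(-4 - 2)/(-27 - 2) + (7 + (½)/223)) = √(3*(-6)/(-29) + (7 + (½)*(1/223))) = √(3*(-1/29)*(-6) + (7 + 1/446)) = √(18/29 + 3123/446) = √(98595/12934) = 3*√141691970/12934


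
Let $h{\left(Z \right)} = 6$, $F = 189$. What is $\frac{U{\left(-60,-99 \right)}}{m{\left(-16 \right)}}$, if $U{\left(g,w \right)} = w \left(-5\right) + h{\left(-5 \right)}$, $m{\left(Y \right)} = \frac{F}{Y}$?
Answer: $- \frac{2672}{63} \approx -42.413$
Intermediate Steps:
$m{\left(Y \right)} = \frac{189}{Y}$
$U{\left(g,w \right)} = 6 - 5 w$ ($U{\left(g,w \right)} = w \left(-5\right) + 6 = - 5 w + 6 = 6 - 5 w$)
$\frac{U{\left(-60,-99 \right)}}{m{\left(-16 \right)}} = \frac{6 - -495}{189 \frac{1}{-16}} = \frac{6 + 495}{189 \left(- \frac{1}{16}\right)} = \frac{501}{- \frac{189}{16}} = 501 \left(- \frac{16}{189}\right) = - \frac{2672}{63}$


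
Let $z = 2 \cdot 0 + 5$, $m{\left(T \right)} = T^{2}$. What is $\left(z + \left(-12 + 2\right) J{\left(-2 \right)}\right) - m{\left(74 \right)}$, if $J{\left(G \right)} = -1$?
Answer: $-5461$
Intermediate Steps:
$z = 5$ ($z = 0 + 5 = 5$)
$\left(z + \left(-12 + 2\right) J{\left(-2 \right)}\right) - m{\left(74 \right)} = \left(5 + \left(-12 + 2\right) \left(-1\right)\right) - 74^{2} = \left(5 - -10\right) - 5476 = \left(5 + 10\right) - 5476 = 15 - 5476 = -5461$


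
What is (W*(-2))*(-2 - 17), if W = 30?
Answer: 1140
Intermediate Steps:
(W*(-2))*(-2 - 17) = (30*(-2))*(-2 - 17) = -60*(-19) = 1140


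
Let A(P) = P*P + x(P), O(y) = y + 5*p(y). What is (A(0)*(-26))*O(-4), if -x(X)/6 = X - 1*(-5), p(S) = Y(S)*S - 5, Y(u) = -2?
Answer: 8580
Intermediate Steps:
p(S) = -5 - 2*S (p(S) = -2*S - 5 = -5 - 2*S)
x(X) = -30 - 6*X (x(X) = -6*(X - 1*(-5)) = -6*(X + 5) = -6*(5 + X) = -30 - 6*X)
O(y) = -25 - 9*y (O(y) = y + 5*(-5 - 2*y) = y + (-25 - 10*y) = -25 - 9*y)
A(P) = -30 + P² - 6*P (A(P) = P*P + (-30 - 6*P) = P² + (-30 - 6*P) = -30 + P² - 6*P)
(A(0)*(-26))*O(-4) = ((-30 + 0² - 6*0)*(-26))*(-25 - 9*(-4)) = ((-30 + 0 + 0)*(-26))*(-25 + 36) = -30*(-26)*11 = 780*11 = 8580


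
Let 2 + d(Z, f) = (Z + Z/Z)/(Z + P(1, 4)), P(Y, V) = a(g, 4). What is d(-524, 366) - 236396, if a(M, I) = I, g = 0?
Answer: -122926437/520 ≈ -2.3640e+5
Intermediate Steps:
P(Y, V) = 4
d(Z, f) = -2 + (1 + Z)/(4 + Z) (d(Z, f) = -2 + (Z + Z/Z)/(Z + 4) = -2 + (Z + 1)/(4 + Z) = -2 + (1 + Z)/(4 + Z))
d(-524, 366) - 236396 = (-7 - 1*(-524))/(4 - 524) - 236396 = (-7 + 524)/(-520) - 236396 = -1/520*517 - 236396 = -517/520 - 236396 = -122926437/520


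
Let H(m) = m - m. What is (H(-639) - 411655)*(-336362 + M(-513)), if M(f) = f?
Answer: 138676278125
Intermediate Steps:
H(m) = 0
(H(-639) - 411655)*(-336362 + M(-513)) = (0 - 411655)*(-336362 - 513) = -411655*(-336875) = 138676278125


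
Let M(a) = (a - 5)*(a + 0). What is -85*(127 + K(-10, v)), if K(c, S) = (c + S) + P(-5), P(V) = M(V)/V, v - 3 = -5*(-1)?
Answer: -9775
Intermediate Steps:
v = 8 (v = 3 - 5*(-1) = 3 + 5 = 8)
M(a) = a*(-5 + a) (M(a) = (-5 + a)*a = a*(-5 + a))
P(V) = -5 + V (P(V) = (V*(-5 + V))/V = -5 + V)
K(c, S) = -10 + S + c (K(c, S) = (c + S) + (-5 - 5) = (S + c) - 10 = -10 + S + c)
-85*(127 + K(-10, v)) = -85*(127 + (-10 + 8 - 10)) = -85*(127 - 12) = -85*115 = -9775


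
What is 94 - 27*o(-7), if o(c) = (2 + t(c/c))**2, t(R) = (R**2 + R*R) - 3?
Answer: 67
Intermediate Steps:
t(R) = -3 + 2*R**2 (t(R) = (R**2 + R**2) - 3 = 2*R**2 - 3 = -3 + 2*R**2)
o(c) = 1 (o(c) = (2 + (-3 + 2*(c/c)**2))**2 = (2 + (-3 + 2*1**2))**2 = (2 + (-3 + 2*1))**2 = (2 + (-3 + 2))**2 = (2 - 1)**2 = 1**2 = 1)
94 - 27*o(-7) = 94 - 27*1 = 94 - 27 = 67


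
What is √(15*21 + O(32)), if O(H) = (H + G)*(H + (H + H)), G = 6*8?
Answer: √7995 ≈ 89.415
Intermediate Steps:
G = 48
O(H) = 3*H*(48 + H) (O(H) = (H + 48)*(H + (H + H)) = (48 + H)*(H + 2*H) = (48 + H)*(3*H) = 3*H*(48 + H))
√(15*21 + O(32)) = √(15*21 + 3*32*(48 + 32)) = √(315 + 3*32*80) = √(315 + 7680) = √7995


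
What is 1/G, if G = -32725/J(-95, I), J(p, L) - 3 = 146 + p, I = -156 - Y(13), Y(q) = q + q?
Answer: -54/32725 ≈ -0.0016501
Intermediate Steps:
Y(q) = 2*q
I = -182 (I = -156 - 2*13 = -156 - 1*26 = -156 - 26 = -182)
J(p, L) = 149 + p (J(p, L) = 3 + (146 + p) = 149 + p)
G = -32725/54 (G = -32725/(149 - 95) = -32725/54 ≈ -606.02)
1/G = 1/(-32725/54) = -54/32725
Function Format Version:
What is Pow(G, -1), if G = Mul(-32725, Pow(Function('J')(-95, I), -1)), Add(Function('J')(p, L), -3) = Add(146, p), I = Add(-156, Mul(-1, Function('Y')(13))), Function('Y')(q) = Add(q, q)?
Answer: Rational(-54, 32725) ≈ -0.0016501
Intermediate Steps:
Function('Y')(q) = Mul(2, q)
I = -182 (I = Add(-156, Mul(-1, Mul(2, 13))) = Add(-156, Mul(-1, 26)) = Add(-156, -26) = -182)
Function('J')(p, L) = Add(149, p) (Function('J')(p, L) = Add(3, Add(146, p)) = Add(149, p))
G = Rational(-32725, 54) (G = Mul(-32725, Pow(Add(149, -95), -1)) = Mul(-32725, Pow(54, -1)) = Mul(-32725, Rational(1, 54)) = Rational(-32725, 54) ≈ -606.02)
Pow(G, -1) = Pow(Rational(-32725, 54), -1) = Rational(-54, 32725)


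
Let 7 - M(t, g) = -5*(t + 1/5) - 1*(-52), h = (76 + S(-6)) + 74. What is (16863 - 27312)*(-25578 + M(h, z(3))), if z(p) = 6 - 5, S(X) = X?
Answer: 260200998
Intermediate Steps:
z(p) = 1
h = 144 (h = (76 - 6) + 74 = 70 + 74 = 144)
M(t, g) = -44 + 5*t (M(t, g) = 7 - (-5*(t + 1/5) - 1*(-52)) = 7 - (-5*(t + 1/5) + 52) = 7 - (-5*(1/5 + t) + 52) = 7 - ((-1 - 5*t) + 52) = 7 - (51 - 5*t) = 7 + (-51 + 5*t) = -44 + 5*t)
(16863 - 27312)*(-25578 + M(h, z(3))) = (16863 - 27312)*(-25578 + (-44 + 5*144)) = -10449*(-25578 + (-44 + 720)) = -10449*(-25578 + 676) = -10449*(-24902) = 260200998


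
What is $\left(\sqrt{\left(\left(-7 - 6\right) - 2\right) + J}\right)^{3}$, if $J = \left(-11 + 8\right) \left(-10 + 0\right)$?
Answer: $15 \sqrt{15} \approx 58.095$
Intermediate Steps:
$J = 30$ ($J = \left(-3\right) \left(-10\right) = 30$)
$\left(\sqrt{\left(\left(-7 - 6\right) - 2\right) + J}\right)^{3} = \left(\sqrt{\left(\left(-7 - 6\right) - 2\right) + 30}\right)^{3} = \left(\sqrt{\left(-13 - 2\right) + 30}\right)^{3} = \left(\sqrt{-15 + 30}\right)^{3} = \left(\sqrt{15}\right)^{3} = 15 \sqrt{15}$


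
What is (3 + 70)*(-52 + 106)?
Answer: 3942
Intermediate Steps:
(3 + 70)*(-52 + 106) = 73*54 = 3942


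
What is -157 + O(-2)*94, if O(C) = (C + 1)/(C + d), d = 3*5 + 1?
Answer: -1146/7 ≈ -163.71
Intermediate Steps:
d = 16 (d = 15 + 1 = 16)
O(C) = (1 + C)/(16 + C) (O(C) = (C + 1)/(C + 16) = (1 + C)/(16 + C))
-157 + O(-2)*94 = -157 + ((1 - 2)/(16 - 2))*94 = -157 + (-1/14)*94 = -157 + ((1/14)*(-1))*94 = -157 - 1/14*94 = -157 - 47/7 = -1146/7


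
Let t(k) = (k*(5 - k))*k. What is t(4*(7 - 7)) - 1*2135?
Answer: -2135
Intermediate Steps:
t(k) = k**2*(5 - k)
t(4*(7 - 7)) - 1*2135 = (4*(7 - 7))**2*(5 - 4*(7 - 7)) - 1*2135 = (4*0)**2*(5 - 4*0) - 2135 = 0**2*(5 - 1*0) - 2135 = 0*(5 + 0) - 2135 = 0*5 - 2135 = 0 - 2135 = -2135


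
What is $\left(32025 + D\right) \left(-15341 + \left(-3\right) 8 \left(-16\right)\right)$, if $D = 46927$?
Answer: $-1180885064$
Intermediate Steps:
$\left(32025 + D\right) \left(-15341 + \left(-3\right) 8 \left(-16\right)\right) = \left(32025 + 46927\right) \left(-15341 + \left(-3\right) 8 \left(-16\right)\right) = 78952 \left(-15341 - -384\right) = 78952 \left(-15341 + 384\right) = 78952 \left(-14957\right) = -1180885064$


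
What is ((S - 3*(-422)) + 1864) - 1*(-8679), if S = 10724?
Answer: 22533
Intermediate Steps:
((S - 3*(-422)) + 1864) - 1*(-8679) = ((10724 - 3*(-422)) + 1864) - 1*(-8679) = ((10724 + 1266) + 1864) + 8679 = (11990 + 1864) + 8679 = 13854 + 8679 = 22533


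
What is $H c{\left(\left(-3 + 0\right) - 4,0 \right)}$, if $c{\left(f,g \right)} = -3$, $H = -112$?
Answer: $336$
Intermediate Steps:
$H c{\left(\left(-3 + 0\right) - 4,0 \right)} = \left(-112\right) \left(-3\right) = 336$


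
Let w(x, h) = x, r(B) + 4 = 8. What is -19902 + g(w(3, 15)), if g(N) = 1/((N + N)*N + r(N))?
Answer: -437843/22 ≈ -19902.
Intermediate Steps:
r(B) = 4 (r(B) = -4 + 8 = 4)
g(N) = 1/(4 + 2*N²) (g(N) = 1/((N + N)*N + 4) = 1/((2*N)*N + 4) = 1/(2*N² + 4) = 1/(4 + 2*N²))
-19902 + g(w(3, 15)) = -19902 + 1/(2*(2 + 3²)) = -19902 + 1/(2*(2 + 9)) = -19902 + (½)/11 = -19902 + (½)*(1/11) = -19902 + 1/22 = -437843/22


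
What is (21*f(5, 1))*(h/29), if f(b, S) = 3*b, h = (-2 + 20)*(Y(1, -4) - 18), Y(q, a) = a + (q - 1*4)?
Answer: -141750/29 ≈ -4887.9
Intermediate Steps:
Y(q, a) = -4 + a + q (Y(q, a) = a + (q - 4) = a + (-4 + q) = -4 + a + q)
h = -450 (h = (-2 + 20)*((-4 - 4 + 1) - 18) = 18*(-7 - 18) = 18*(-25) = -450)
(21*f(5, 1))*(h/29) = (21*(3*5))*(-450/29) = (21*15)*(-450*1/29) = 315*(-450/29) = -141750/29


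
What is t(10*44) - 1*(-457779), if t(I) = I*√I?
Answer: 457779 + 880*√110 ≈ 4.6701e+5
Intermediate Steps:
t(I) = I^(3/2)
t(10*44) - 1*(-457779) = (10*44)^(3/2) - 1*(-457779) = 440^(3/2) + 457779 = 880*√110 + 457779 = 457779 + 880*√110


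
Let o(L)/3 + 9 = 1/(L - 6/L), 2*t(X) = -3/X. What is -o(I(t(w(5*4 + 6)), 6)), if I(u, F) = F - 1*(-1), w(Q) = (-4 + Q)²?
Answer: 1140/43 ≈ 26.512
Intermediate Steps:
t(X) = -3/(2*X) (t(X) = (-3/X)/2 = -3/(2*X))
I(u, F) = 1 + F (I(u, F) = F + 1 = 1 + F)
o(L) = -27 + 3/(L - 6/L)
-o(I(t(w(5*4 + 6)), 6)) = -3*(54 + (1 + 6) - 9*(1 + 6)²)/(-6 + (1 + 6)²) = -3*(54 + 7 - 9*7²)/(-6 + 7²) = -3*(54 + 7 - 9*49)/(-6 + 49) = -3*(54 + 7 - 441)/43 = -3*(-380)/43 = -1*(-1140/43) = 1140/43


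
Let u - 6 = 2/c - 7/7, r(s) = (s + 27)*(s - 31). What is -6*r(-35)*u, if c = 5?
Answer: -85536/5 ≈ -17107.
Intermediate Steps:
r(s) = (-31 + s)*(27 + s) (r(s) = (27 + s)*(-31 + s) = (-31 + s)*(27 + s))
u = 27/5 (u = 6 + (2/5 - 7/7) = 6 + (2*(⅕) - 7*⅐) = 6 + (⅖ - 1) = 6 - ⅗ = 27/5 ≈ 5.4000)
-6*r(-35)*u = -6*(-837 + (-35)² - 4*(-35))*27/5 = -6*(-837 + 1225 + 140)*27/5 = -3168*27/5 = -6*14256/5 = -85536/5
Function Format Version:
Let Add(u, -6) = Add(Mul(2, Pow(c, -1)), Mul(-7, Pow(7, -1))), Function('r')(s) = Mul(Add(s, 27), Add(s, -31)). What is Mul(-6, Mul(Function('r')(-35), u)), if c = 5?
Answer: Rational(-85536, 5) ≈ -17107.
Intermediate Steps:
Function('r')(s) = Mul(Add(-31, s), Add(27, s)) (Function('r')(s) = Mul(Add(27, s), Add(-31, s)) = Mul(Add(-31, s), Add(27, s)))
u = Rational(27, 5) (u = Add(6, Add(Mul(2, Pow(5, -1)), Mul(-7, Pow(7, -1)))) = Add(6, Add(Mul(2, Rational(1, 5)), Mul(-7, Rational(1, 7)))) = Add(6, Add(Rational(2, 5), -1)) = Add(6, Rational(-3, 5)) = Rational(27, 5) ≈ 5.4000)
Mul(-6, Mul(Function('r')(-35), u)) = Mul(-6, Mul(Add(-837, Pow(-35, 2), Mul(-4, -35)), Rational(27, 5))) = Mul(-6, Mul(Add(-837, 1225, 140), Rational(27, 5))) = Mul(-6, Mul(528, Rational(27, 5))) = Mul(-6, Rational(14256, 5)) = Rational(-85536, 5)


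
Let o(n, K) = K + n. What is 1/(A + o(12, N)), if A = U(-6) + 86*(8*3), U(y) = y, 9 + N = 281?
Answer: 1/2342 ≈ 0.00042699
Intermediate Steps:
N = 272 (N = -9 + 281 = 272)
A = 2058 (A = -6 + 86*(8*3) = -6 + 86*24 = -6 + 2064 = 2058)
1/(A + o(12, N)) = 1/(2058 + (272 + 12)) = 1/(2058 + 284) = 1/2342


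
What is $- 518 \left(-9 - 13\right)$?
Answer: $11396$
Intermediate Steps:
$- 518 \left(-9 - 13\right) = \left(-518\right) \left(-22\right) = 11396$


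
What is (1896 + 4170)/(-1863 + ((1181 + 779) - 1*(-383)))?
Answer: 1011/80 ≈ 12.637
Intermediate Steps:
(1896 + 4170)/(-1863 + ((1181 + 779) - 1*(-383))) = 6066/(-1863 + (1960 + 383)) = 6066/(-1863 + 2343) = 6066/480 = 6066*(1/480) = 1011/80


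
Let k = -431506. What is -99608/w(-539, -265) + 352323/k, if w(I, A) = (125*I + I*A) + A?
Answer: -69474377633/32447093670 ≈ -2.1412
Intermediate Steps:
w(I, A) = A + 125*I + A*I (w(I, A) = (125*I + A*I) + A = A + 125*I + A*I)
-99608/w(-539, -265) + 352323/k = -99608/(-265 + 125*(-539) - 265*(-539)) + 352323/(-431506) = -99608/(-265 - 67375 + 142835) + 352323*(-1/431506) = -99608/75195 - 352323/431506 = -69474377633/32447093670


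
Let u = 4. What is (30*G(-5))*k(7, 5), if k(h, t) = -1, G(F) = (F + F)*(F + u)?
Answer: -300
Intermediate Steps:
G(F) = 2*F*(4 + F) (G(F) = (F + F)*(F + 4) = (2*F)*(4 + F) = 2*F*(4 + F))
(30*G(-5))*k(7, 5) = (30*(2*(-5)*(4 - 5)))*(-1) = (30*(2*(-5)*(-1)))*(-1) = (30*10)*(-1) = 300*(-1) = -300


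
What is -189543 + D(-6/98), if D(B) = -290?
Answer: -189833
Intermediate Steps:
-189543 + D(-6/98) = -189543 - 290 = -189833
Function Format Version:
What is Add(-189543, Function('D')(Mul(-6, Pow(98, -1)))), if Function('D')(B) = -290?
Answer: -189833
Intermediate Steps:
Add(-189543, Function('D')(Mul(-6, Pow(98, -1)))) = Add(-189543, -290) = -189833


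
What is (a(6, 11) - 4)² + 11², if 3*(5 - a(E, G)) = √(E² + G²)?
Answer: 1255/9 - 2*√157/3 ≈ 131.09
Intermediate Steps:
a(E, G) = 5 - √(E² + G²)/3
(a(6, 11) - 4)² + 11² = ((5 - √(6² + 11²)/3) - 4)² + 11² = ((5 - √(36 + 121)/3) - 4)² + 121 = ((5 - √157/3) - 4)² + 121 = (1 - √157/3)² + 121 = 121 + (1 - √157/3)²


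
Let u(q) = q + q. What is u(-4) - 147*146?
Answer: -21470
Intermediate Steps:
u(q) = 2*q
u(-4) - 147*146 = 2*(-4) - 147*146 = -8 - 21462 = -21470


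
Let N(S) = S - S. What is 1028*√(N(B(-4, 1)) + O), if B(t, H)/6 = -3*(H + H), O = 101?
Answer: 1028*√101 ≈ 10331.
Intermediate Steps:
B(t, H) = -36*H (B(t, H) = 6*(-3*(H + H)) = 6*(-6*H) = -36*H)
N(S) = 0
1028*√(N(B(-4, 1)) + O) = 1028*√(0 + 101) = 1028*√101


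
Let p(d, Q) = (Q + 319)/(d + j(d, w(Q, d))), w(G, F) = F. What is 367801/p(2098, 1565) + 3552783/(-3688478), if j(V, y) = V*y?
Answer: 746772021079999898/868636569 ≈ 8.5971e+8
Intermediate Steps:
p(d, Q) = (319 + Q)/(d + d²) (p(d, Q) = (Q + 319)/(d + d*d) = (319 + Q)/(d + d²))
367801/p(2098, 1565) + 3552783/(-3688478) = 367801/(((319 + 1565)/(2098*(1 + 2098)))) + 3552783/(-3688478) = 367801/(((1/2098)*1884/2099)) + 3552783*(-1/3688478) = 367801/(((1/2098)*(1/2099)*1884)) - 3552783/3688478 = 367801/(942/2201851) - 3552783/3688478 = 367801*(2201851/942) - 3552783/3688478 = 809842999651/942 - 3552783/3688478 = 746772021079999898/868636569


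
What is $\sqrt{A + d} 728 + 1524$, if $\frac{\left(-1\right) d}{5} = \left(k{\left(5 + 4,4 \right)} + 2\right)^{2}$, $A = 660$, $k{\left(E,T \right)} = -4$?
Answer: $1524 + 5824 \sqrt{10} \approx 19941.0$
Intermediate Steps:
$d = -20$ ($d = - 5 \left(-4 + 2\right)^{2} = - 5 \left(-2\right)^{2} = \left(-5\right) 4 = -20$)
$\sqrt{A + d} 728 + 1524 = \sqrt{660 - 20} \cdot 728 + 1524 = \sqrt{640} \cdot 728 + 1524 = 8 \sqrt{10} \cdot 728 + 1524 = 5824 \sqrt{10} + 1524 = 1524 + 5824 \sqrt{10}$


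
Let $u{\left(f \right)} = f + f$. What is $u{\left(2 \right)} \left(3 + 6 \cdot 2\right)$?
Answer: $60$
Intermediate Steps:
$u{\left(f \right)} = 2 f$
$u{\left(2 \right)} \left(3 + 6 \cdot 2\right) = 2 \cdot 2 \left(3 + 6 \cdot 2\right) = 4 \left(3 + 12\right) = 4 \cdot 15 = 60$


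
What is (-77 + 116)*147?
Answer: 5733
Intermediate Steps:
(-77 + 116)*147 = 39*147 = 5733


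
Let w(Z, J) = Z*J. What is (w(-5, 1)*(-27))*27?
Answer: 3645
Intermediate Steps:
w(Z, J) = J*Z
(w(-5, 1)*(-27))*27 = ((1*(-5))*(-27))*27 = -5*(-27)*27 = 135*27 = 3645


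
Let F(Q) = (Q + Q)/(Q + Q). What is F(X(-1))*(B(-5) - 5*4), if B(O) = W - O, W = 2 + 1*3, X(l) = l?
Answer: -10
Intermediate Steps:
F(Q) = 1 (F(Q) = (2*Q)/((2*Q)) = (2*Q)*(1/(2*Q)) = 1)
W = 5 (W = 2 + 3 = 5)
B(O) = 5 - O
F(X(-1))*(B(-5) - 5*4) = 1*((5 - 1*(-5)) - 5*4) = 1*((5 + 5) - 20) = 1*(10 - 20) = 1*(-10) = -10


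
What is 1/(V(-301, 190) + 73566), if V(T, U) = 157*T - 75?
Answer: 1/26234 ≈ 3.8118e-5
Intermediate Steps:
V(T, U) = -75 + 157*T
1/(V(-301, 190) + 73566) = 1/((-75 + 157*(-301)) + 73566) = 1/((-75 - 47257) + 73566) = 1/(-47332 + 73566) = 1/26234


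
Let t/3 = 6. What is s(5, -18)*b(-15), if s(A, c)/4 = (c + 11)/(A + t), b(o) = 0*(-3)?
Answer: 0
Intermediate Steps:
t = 18 (t = 3*6 = 18)
b(o) = 0
s(A, c) = 4*(11 + c)/(18 + A) (s(A, c) = 4*((c + 11)/(A + 18)) = 4*((11 + c)/(18 + A)) = 4*(11 + c)/(18 + A))
s(5, -18)*b(-15) = (4*(11 - 18)/(18 + 5))*0 = (4*(-7)/23)*0 = (4*(1/23)*(-7))*0 = -28/23*0 = 0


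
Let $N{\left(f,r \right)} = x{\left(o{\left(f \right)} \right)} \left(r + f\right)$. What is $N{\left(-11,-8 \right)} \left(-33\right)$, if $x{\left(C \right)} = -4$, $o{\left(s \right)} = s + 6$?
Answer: $-2508$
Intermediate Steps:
$o{\left(s \right)} = 6 + s$
$N{\left(f,r \right)} = - 4 f - 4 r$ ($N{\left(f,r \right)} = - 4 \left(r + f\right) = - 4 \left(f + r\right) = - 4 f - 4 r$)
$N{\left(-11,-8 \right)} \left(-33\right) = \left(\left(-4\right) \left(-11\right) - -32\right) \left(-33\right) = \left(44 + 32\right) \left(-33\right) = 76 \left(-33\right) = -2508$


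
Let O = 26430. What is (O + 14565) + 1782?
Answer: 42777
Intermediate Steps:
(O + 14565) + 1782 = (26430 + 14565) + 1782 = 40995 + 1782 = 42777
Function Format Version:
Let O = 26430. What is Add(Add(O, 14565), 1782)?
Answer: 42777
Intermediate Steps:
Add(Add(O, 14565), 1782) = Add(Add(26430, 14565), 1782) = Add(40995, 1782) = 42777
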